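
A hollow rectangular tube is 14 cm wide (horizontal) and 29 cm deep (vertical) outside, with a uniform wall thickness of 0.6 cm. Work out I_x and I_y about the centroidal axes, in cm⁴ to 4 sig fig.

I_x ≈ 5537 cm⁴, I_y ≈ 1773 cm⁴

Treat the section as a set of non-overlapping primitives; coordinates are from the bounding-box lower-left.
Outer rectangle: 14 × 29, A = 406 cm², y = 14.5 cm, Ī = 28453.8 cm⁴.
Inner void (subtracted): 12.8 × 27.8, A = 355.84 cm², y = 14.5 cm, Ī = 22917.3 cm⁴.
By symmetry the centroid is at mid-height, ȳ = 14.5 cm.
All pieces are centred on the centroidal x-axis, so I = ΣĪ (holes subtracted) = 5536.55 cm⁴.
Repeating about the centroidal y-axis gives I_y = 1772.93 cm⁴.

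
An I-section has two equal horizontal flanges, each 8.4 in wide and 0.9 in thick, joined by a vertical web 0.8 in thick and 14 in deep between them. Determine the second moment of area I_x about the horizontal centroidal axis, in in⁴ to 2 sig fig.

Decompose the section into non-overlapping parts with the origin at the bottom-left of its bounding rectangle.
Bottom flange: 8.4 × 0.9, A = 7.56 in², y = 0.45 in, Ī = 0.5103 in⁴.
Web: 0.8 × 14, A = 11.2 in², y = 7.9 in, Ī = 182.9 in⁴.
Top flange: 8.4 × 0.9, A = 7.56 in², y = 15.35 in, Ī = 0.5103 in⁴.
By symmetry the centroid is at mid-height, ȳ = 7.9 in.
Transfer each piece to the horizontal centroidal axis using Ī + A·d² with d = y − 7.9:
  bottom flange: d = -7.45 in → contributes +420.1 in⁴
  web: d = 0 in → contributes +182.9 in⁴
  top flange: d = 7.45 in → contributes +420.1 in⁴
Total I = 1 023 in⁴.

I_x ≈ 1000 in⁴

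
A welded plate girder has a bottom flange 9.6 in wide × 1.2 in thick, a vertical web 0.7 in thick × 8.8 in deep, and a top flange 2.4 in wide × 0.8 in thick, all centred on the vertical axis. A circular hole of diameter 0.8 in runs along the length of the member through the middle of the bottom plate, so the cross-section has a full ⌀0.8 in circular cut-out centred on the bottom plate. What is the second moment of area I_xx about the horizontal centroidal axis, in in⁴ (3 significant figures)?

Treat the section as a set of non-overlapping primitives; coordinates are from the bounding-box lower-left.
Bottom plate: 9.6 × 1.2, A = 11.52 in², y = 0.6 in, Ī = 1.3824 in⁴.
Web plate: 0.7 × 8.8, A = 6.16 in², y = 5.6 in, Ī = 39.753 in⁴.
Top plate: 2.4 × 0.8, A = 1.92 in², y = 10.4 in, Ī = 0.1024 in⁴.
Hole (subtracted): ⌀0.8, A = 0.50265 in², y = 0.6 in, Ī = 0.020106 in⁴.
Centroid: ȳ = ΣA·y / ΣA = 3.1981 in.
Transfer each piece to the horizontal centroidal axis using Ī + A·d² with d = y − 3.1981:
  bottom plate: d = -2.5981 in → contributes +79.141 in⁴
  web plate: d = 2.4019 in → contributes +75.292 in⁴
  top plate: d = 7.2019 in → contributes +99.689 in⁴
  hole: d = -2.5981 in → contributes −3.413 in⁴
Total I = 250.71 in⁴.

I_xx ≈ 251 in⁴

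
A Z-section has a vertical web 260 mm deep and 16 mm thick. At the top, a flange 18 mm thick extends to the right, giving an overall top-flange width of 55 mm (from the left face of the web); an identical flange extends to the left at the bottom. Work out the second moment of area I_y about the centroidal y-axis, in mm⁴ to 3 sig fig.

I_y ≈ 1.33 × 10⁶ mm⁴

Split into non-overlapping primitives; take the origin at the lower-left of the bounding box.
Web: 16 × 260, A = 4 160 mm², x = 47 mm, Ī = 88 747 mm⁴.
Top flange (beyond web): 39 × 18, A = 702 mm², x = 74.5 mm, Ī = 88 979 mm⁴.
Bottom flange (beyond web): 39 × 18, A = 702 mm², x = 19.5 mm, Ī = 88 979 mm⁴.
Centroid: x̄ = ΣA·x / ΣA = 47 mm.
Transfer each piece to the centroidal y-axis using Ī + A·d² with d = x − 47:
  web: d = 0 mm → contributes +88 747 mm⁴
  top flange (beyond web): d = 27.5 mm → contributes +619 866 mm⁴
  bottom flange (beyond web): d = -27.5 mm → contributes +619 866 mm⁴
Total I = 1 328 479 mm⁴.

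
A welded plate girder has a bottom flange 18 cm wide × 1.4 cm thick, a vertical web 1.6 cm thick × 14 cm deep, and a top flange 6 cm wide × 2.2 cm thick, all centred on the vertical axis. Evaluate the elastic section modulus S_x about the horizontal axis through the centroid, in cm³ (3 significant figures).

Decompose the section into non-overlapping parts with the origin at the bottom-left of its bounding rectangle.
Bottom plate: 18 × 1.4, A = 25.2 cm², y = 0.7 cm, Ī = 4.116 cm⁴.
Web plate: 1.6 × 14, A = 22.4 cm², y = 8.4 cm, Ī = 365.87 cm⁴.
Top plate: 6 × 2.2, A = 13.2 cm², y = 16.5 cm, Ī = 5.324 cm⁴.
Centroid: ȳ = ΣA·y / ΣA = 6.9671 cm.
Transfer each piece to the horizontal axis through the centroid using Ī + A·d² with d = y − 6.9671:
  bottom plate: d = -6.2671 cm → contributes +993.89 cm⁴
  web plate: d = 1.4329 cm → contributes +411.86 cm⁴
  top plate: d = 9.5329 cm → contributes +1204.9 cm⁴
Total I = 2610.6 cm⁴.
Extreme fibre distance c = 10.633 cm; S = I/c = 245.52 cm³.

S_x ≈ 246 cm³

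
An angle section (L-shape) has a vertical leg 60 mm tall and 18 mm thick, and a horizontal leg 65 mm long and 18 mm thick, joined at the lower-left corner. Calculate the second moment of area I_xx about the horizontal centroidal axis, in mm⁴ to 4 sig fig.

Split into non-overlapping primitives; take the origin at the lower-left of the bounding box.
Vertical leg: 18 × 60, A = 1 080 mm², y = 30 mm, Ī = 324 000 mm⁴.
Horizontal leg (remainder): 47 × 18, A = 846 mm², y = 9 mm, Ī = 22 842 mm⁴.
Centroid: ȳ = ΣA·y / ΣA = 20.7757 mm.
Transfer each piece to the horizontal centroidal axis using Ī + A·d² with d = y − 20.7757:
  vertical leg: d = 9.2243 mm → contributes +415 895 mm⁴
  horizontal leg (remainder): d = -11.7757 mm → contributes +140 154 mm⁴
Total I = 556 049 mm⁴.

I_xx ≈ 5.560 × 10⁵ mm⁴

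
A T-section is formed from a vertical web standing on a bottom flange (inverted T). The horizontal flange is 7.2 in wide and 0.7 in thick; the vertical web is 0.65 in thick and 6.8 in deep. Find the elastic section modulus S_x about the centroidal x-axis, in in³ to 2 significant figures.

S_x ≈ 9.3 in³

Break the section into simple shapes (no overlaps), measuring from the bottom-left corner of the bounding box.
Flange: 7.2 × 0.7, A = 5.04 in², y = 0.35 in, Ī = 0.2058 in⁴.
Web: 0.65 × 6.8, A = 4.42 in², y = 4.1 in, Ī = 17.03 in⁴.
Centroid: ȳ = ΣA·y / ΣA = 2.102 in.
Transfer each piece to the centroidal x-axis using Ī + A·d² with d = y − 2.102:
  flange: d = -1.752 in → contributes +15.68 in⁴
  web: d = 1.998 in → contributes +34.67 in⁴
Total I = 50.35 in⁴.
Extreme fibre distance c = 5.398 in; S = I/c = 9.328 in³.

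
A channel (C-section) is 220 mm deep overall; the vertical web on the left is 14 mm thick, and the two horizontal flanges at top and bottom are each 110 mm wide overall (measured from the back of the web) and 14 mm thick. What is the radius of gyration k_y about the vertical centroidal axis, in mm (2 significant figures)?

Treat the section as a set of non-overlapping primitives; coordinates are from the bounding-box lower-left.
Web: 14 × 220, A = 3 080 mm², x = 7 mm, Ī = 50 307 mm⁴.
Top flange (beyond web): 96 × 14, A = 1 344 mm², x = 62 mm, Ī = 1 032 192 mm⁴.
Bottom flange (beyond web): 96 × 14, A = 1 344 mm², x = 62 mm, Ī = 1 032 192 mm⁴.
Centroid: x̄ = ΣA·x / ΣA = 32.63 mm.
Transfer each piece to the vertical centroidal axis using Ī + A·d² with d = x − 32.63:
  web: d = -25.63 mm → contributes +2 073 718 mm⁴
  top flange (beyond web): d = 29.37 mm → contributes +2 191 438 mm⁴
  bottom flange (beyond web): d = 29.37 mm → contributes +2 191 438 mm⁴
Total I = 6 456 594 mm⁴.
Radius of gyration: k = √(I/A) = √(6 456 594 / 5 768) = 33.46 mm.

k_y ≈ 33 mm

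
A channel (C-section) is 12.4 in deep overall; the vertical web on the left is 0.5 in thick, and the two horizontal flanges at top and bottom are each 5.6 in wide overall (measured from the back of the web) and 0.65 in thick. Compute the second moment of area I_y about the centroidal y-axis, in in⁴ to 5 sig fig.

I_y ≈ 39.618 in⁴

Treat the section as a set of non-overlapping primitives; coordinates are from the bounding-box lower-left.
Web: 0.5 × 12.4, A = 6.2 in², x = 0.25 in, Ī = 0.1291667 in⁴.
Top flange (beyond web): 5.1 × 0.65, A = 3.315 in², x = 3.05 in, Ī = 7.185263 in⁴.
Bottom flange (beyond web): 5.1 × 0.65, A = 3.315 in², x = 3.05 in, Ī = 7.185263 in⁴.
Centroid: x̄ = ΣA·x / ΣA = 1.696921 in.
Transfer each piece to the centroidal y-axis using Ī + A·d² with d = x − 1.696921:
  web: d = -1.446921 in → contributes +13.10937 in⁴
  top flange (beyond web): d = 1.353079 in → contributes +13.25444 in⁴
  bottom flange (beyond web): d = 1.353079 in → contributes +13.25444 in⁴
Total I = 39.61825 in⁴.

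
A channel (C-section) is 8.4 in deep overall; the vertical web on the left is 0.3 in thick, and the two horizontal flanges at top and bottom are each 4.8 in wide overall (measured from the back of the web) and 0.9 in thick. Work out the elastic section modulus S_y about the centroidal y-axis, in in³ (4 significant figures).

S_y ≈ 8.781 in³

Split into non-overlapping primitives; take the origin at the lower-left of the bounding box.
Web: 0.3 × 8.4, A = 2.52 in², x = 0.15 in, Ī = 0.0189 in⁴.
Top flange (beyond web): 4.5 × 0.9, A = 4.05 in², x = 2.55 in, Ī = 6.83438 in⁴.
Bottom flange (beyond web): 4.5 × 0.9, A = 4.05 in², x = 2.55 in, Ī = 6.83438 in⁴.
Centroid: x̄ = ΣA·x / ΣA = 1.98051 in.
Transfer each piece to the centroidal y-axis using Ī + A·d² with d = x − 1.98051:
  web: d = -1.83051 in → contributes +8.46282 in⁴
  top flange (beyond web): d = 0.569492 in → contributes +8.14787 in⁴
  bottom flange (beyond web): d = 0.569492 in → contributes +8.14787 in⁴
Total I = 24.7586 in⁴.
Extreme fibre distance c = 2.81949 in; S = I/c = 8.78122 in³.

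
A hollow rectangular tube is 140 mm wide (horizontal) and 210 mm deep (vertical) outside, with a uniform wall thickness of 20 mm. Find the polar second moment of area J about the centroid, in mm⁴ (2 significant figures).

Decompose the section into non-overlapping parts with the origin at the bottom-left of its bounding rectangle.
Outer rectangle: 140 × 210, A = 29 400 mm², y = 105 mm, Ī = 108 045 000 mm⁴.
Inner void (subtracted): 100 × 170, A = 17 000 mm², y = 105 mm, Ī = 40 941 667 mm⁴.
By symmetry the centroid is at mid-height, ȳ = 105 mm.
All pieces are centred on the centroidal x-axis, so I = ΣĪ (holes subtracted) = 67 103 333 mm⁴.
Repeating about the centroidal y-axis gives I_y = 33 853 333 mm⁴.
Polar second moment: J = I_x + I_y = 100 956 667 mm⁴.

J ≈ 1.0 × 10⁸ mm⁴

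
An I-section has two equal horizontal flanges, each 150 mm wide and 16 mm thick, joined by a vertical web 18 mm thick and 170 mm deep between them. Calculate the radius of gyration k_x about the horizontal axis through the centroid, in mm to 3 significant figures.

k_x ≈ 78.9 mm

Decompose the section into non-overlapping parts with the origin at the bottom-left of its bounding rectangle.
Bottom flange: 150 × 16, A = 2 400 mm², y = 8 mm, Ī = 51 200 mm⁴.
Web: 18 × 170, A = 3 060 mm², y = 101 mm, Ī = 7 369 500 mm⁴.
Top flange: 150 × 16, A = 2 400 mm², y = 194 mm, Ī = 51 200 mm⁴.
By symmetry the centroid is at mid-height, ȳ = 101 mm.
Transfer each piece to the horizontal axis through the centroid using Ī + A·d² with d = y − 101:
  bottom flange: d = -93 mm → contributes +20 808 800 mm⁴
  web: d = 0 mm → contributes +7 369 500 mm⁴
  top flange: d = 93 mm → contributes +20 808 800 mm⁴
Total I = 48 987 100 mm⁴.
Radius of gyration: k = √(I/A) = √(48 987 100 / 7 860) = 78.946 mm.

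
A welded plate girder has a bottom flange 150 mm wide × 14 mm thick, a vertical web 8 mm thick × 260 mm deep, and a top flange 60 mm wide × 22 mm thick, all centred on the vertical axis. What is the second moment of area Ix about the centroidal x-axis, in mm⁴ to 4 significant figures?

Break the section into simple shapes (no overlaps), measuring from the bottom-left corner of the bounding box.
Bottom plate: 150 × 14, A = 2 100 mm², y = 7 mm, Ī = 34 300 mm⁴.
Web plate: 8 × 260, A = 2 080 mm², y = 144 mm, Ī = 11 717 333 mm⁴.
Top plate: 60 × 22, A = 1 320 mm², y = 285 mm, Ī = 53 240 mm⁴.
Centroid: ȳ = ΣA·y / ΣA = 125.531 mm.
Transfer each piece to the centroidal x-axis using Ī + A·d² with d = y − 125.531:
  bottom plate: d = -118.531 mm → contributes +29 538 410 mm⁴
  web plate: d = 18.4691 mm → contributes +12 426 837 mm⁴
  top plate: d = 159.469 mm → contributes +33 621 356 mm⁴
Total I = 75 586 603 mm⁴.

Ix ≈ 7.559 × 10⁷ mm⁴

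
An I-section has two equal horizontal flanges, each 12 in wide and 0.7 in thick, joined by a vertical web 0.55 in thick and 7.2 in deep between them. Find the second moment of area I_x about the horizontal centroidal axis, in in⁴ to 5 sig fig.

I_x ≈ 279.92 in⁴

Treat the section as a set of non-overlapping primitives; coordinates are from the bounding-box lower-left.
Bottom flange: 12 × 0.7, A = 8.4 in², y = 0.35 in, Ī = 0.343 in⁴.
Web: 0.55 × 7.2, A = 3.96 in², y = 4.3 in, Ī = 17.1072 in⁴.
Top flange: 12 × 0.7, A = 8.4 in², y = 8.25 in, Ī = 0.343 in⁴.
By symmetry the centroid is at mid-height, ȳ = 4.3 in.
Transfer each piece to the horizontal centroidal axis using Ī + A·d² with d = y − 4.3:
  bottom flange: d = -3.95 in → contributes +131.404 in⁴
  web: d = 0 in → contributes +17.1072 in⁴
  top flange: d = 3.95 in → contributes +131.404 in⁴
Total I = 279.9152 in⁴.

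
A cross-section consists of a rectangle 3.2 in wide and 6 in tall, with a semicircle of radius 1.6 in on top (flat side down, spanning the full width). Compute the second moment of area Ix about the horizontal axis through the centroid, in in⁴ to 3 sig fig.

Ix ≈ 103 in⁴

Break the section into simple shapes (no overlaps), measuring from the bottom-left corner of the bounding box.
Rectangular body: 3.2 × 6, A = 19.2 in², y = 3 in, Ī = 57.6 in⁴.
Semicircular cap: semicircle r = 1.6, A = 4.0212 in², y = 6.6791 in, Ī = 0.7193 in⁴.
Centroid: ȳ = ΣA·y / ΣA = 3.6371 in.
Transfer each piece to the horizontal axis through the centroid using Ī + A·d² with d = y − 3.6371:
  rectangular body: d = -0.63711 in → contributes +65.393 in⁴
  semicircular cap: d = 3.042 in → contributes +37.93 in⁴
Total I = 103.32 in⁴.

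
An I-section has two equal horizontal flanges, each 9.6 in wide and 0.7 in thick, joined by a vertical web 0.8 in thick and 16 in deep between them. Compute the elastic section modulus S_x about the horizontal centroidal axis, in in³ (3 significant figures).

Decompose the section into non-overlapping parts with the origin at the bottom-left of its bounding rectangle.
Bottom flange: 9.6 × 0.7, A = 6.72 in², y = 0.35 in, Ī = 0.2744 in⁴.
Web: 0.8 × 16, A = 12.8 in², y = 8.7 in, Ī = 273.07 in⁴.
Top flange: 9.6 × 0.7, A = 6.72 in², y = 17.05 in, Ī = 0.2744 in⁴.
By symmetry the centroid is at mid-height, ȳ = 8.7 in.
Transfer each piece to the horizontal centroidal axis using Ī + A·d² with d = y − 8.7:
  bottom flange: d = -8.35 in → contributes +468.81 in⁴
  web: d = 0 in → contributes +273.07 in⁴
  top flange: d = 8.35 in → contributes +468.81 in⁴
Total I = 1210.7 in⁴.
Extreme fibre distance c = 8.7 in; S = I/c = 139.16 in³.

S_x ≈ 139 in³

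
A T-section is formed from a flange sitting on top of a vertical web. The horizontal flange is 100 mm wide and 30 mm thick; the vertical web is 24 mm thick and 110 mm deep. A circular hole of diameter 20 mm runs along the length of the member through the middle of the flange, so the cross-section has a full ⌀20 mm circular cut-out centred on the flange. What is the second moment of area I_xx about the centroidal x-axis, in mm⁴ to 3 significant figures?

Decompose the section into non-overlapping parts with the origin at the bottom-left of its bounding rectangle.
Flange: 100 × 30, A = 3 000 mm², y = 125 mm, Ī = 225 000 mm⁴.
Web: 24 × 110, A = 2 640 mm², y = 55 mm, Ī = 2 662 000 mm⁴.
Hole (subtracted): ⌀20, A = 314.16 mm², y = 125 mm, Ī = 7 854 mm⁴.
Centroid: ȳ = ΣA·y / ΣA = 90.301 mm.
Transfer each piece to the centroidal x-axis using Ī + A·d² with d = y − 90.301:
  flange: d = 34.699 mm → contributes +3 837 009 mm⁴
  web: d = -35.301 mm → contributes +5 951 911 mm⁴
  hole: d = 34.699 mm → contributes −386 103 mm⁴
Total I = 9 402 818 mm⁴.

I_xx ≈ 9.40 × 10⁶ mm⁴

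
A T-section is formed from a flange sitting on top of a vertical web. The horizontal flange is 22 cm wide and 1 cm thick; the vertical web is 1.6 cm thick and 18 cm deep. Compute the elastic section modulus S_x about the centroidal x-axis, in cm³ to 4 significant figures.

Break the section into simple shapes (no overlaps), measuring from the bottom-left corner of the bounding box.
Flange: 22 × 1, A = 22 cm², y = 18.5 cm, Ī = 1.83333 cm⁴.
Web: 1.6 × 18, A = 28.8 cm², y = 9 cm, Ī = 777.6 cm⁴.
Centroid: ȳ = ΣA·y / ΣA = 13.1142 cm.
Transfer each piece to the centroidal x-axis using Ī + A·d² with d = y − 13.1142:
  flange: d = 5.38583 cm → contributes +639.99 cm⁴
  web: d = -4.11417 cm → contributes +1265.08 cm⁴
Total I = 1905.07 cm⁴.
Extreme fibre distance c = 13.1142 cm; S = I/c = 145.268 cm³.

S_x ≈ 145.3 cm³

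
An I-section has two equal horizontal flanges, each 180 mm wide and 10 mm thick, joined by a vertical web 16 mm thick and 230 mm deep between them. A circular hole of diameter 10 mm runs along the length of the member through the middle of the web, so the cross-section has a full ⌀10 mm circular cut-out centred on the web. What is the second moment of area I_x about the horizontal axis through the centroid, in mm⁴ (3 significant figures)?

Split into non-overlapping primitives; take the origin at the lower-left of the bounding box.
Bottom flange: 180 × 10, A = 1 800 mm², y = 5 mm, Ī = 15 000 mm⁴.
Web: 16 × 230, A = 3 680 mm², y = 125 mm, Ī = 16 222 667 mm⁴.
Top flange: 180 × 10, A = 1 800 mm², y = 245 mm, Ī = 15 000 mm⁴.
Hole (subtracted): ⌀10, A = 78.54 mm², y = 125 mm, Ī = 490.87 mm⁴.
By symmetry the centroid is at mid-height, ȳ = 125 mm.
Transfer each piece to the horizontal axis through the centroid using Ī + A·d² with d = y − 125:
  bottom flange: d = -120 mm → contributes +25 935 000 mm⁴
  web: d = 0 mm → contributes +16 222 667 mm⁴
  top flange: d = 120 mm → contributes +25 935 000 mm⁴
  hole: d = 0 mm → contributes −490.87 mm⁴
Total I = 68 092 176 mm⁴.

I_x ≈ 6.81 × 10⁷ mm⁴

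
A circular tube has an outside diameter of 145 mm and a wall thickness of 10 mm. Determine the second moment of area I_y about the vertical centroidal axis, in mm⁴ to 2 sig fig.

I_y ≈ 9.7 × 10⁶ mm⁴

Split into non-overlapping primitives; take the origin at the lower-left of the bounding box.
Outer circle: ⌀145, A = 16 513 mm², x = 72.5 mm, Ī = 21 699 109 mm⁴.
Bore (subtracted): ⌀125, A = 12 272 mm², x = 72.5 mm, Ī = 11 984 225 mm⁴.
By symmetry the centroid is at mid-width, x̄ = 72.5 mm.
All pieces are centred on the vertical centroidal axis, so I = ΣĪ (holes subtracted) = 9 714 884 mm⁴.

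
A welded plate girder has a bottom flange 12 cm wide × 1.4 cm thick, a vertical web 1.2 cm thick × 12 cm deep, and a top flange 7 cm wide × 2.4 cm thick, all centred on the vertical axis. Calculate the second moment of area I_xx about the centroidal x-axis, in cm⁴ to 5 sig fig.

Decompose the section into non-overlapping parts with the origin at the bottom-left of its bounding rectangle.
Bottom plate: 12 × 1.4, A = 16.8 cm², y = 0.7 cm, Ī = 2.744 cm⁴.
Web plate: 1.2 × 12, A = 14.4 cm², y = 7.4 cm, Ī = 172.8 cm⁴.
Top plate: 7 × 2.4, A = 16.8 cm², y = 14.6 cm, Ī = 8.064 cm⁴.
Centroid: ȳ = ΣA·y / ΣA = 7.575 cm.
Transfer each piece to the centroidal x-axis using Ī + A·d² with d = y − 7.575:
  bottom plate: d = -6.875 cm → contributes +796.8065 cm⁴
  web plate: d = -0.175 cm → contributes +173.241 cm⁴
  top plate: d = 7.025 cm → contributes +837.1545 cm⁴
Total I = 1807.202 cm⁴.

I_xx ≈ 1807.2 cm⁴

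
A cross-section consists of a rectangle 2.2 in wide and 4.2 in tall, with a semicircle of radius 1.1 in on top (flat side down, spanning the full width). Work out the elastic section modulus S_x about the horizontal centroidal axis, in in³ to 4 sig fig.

S_x ≈ 8.736 in³

Split into non-overlapping primitives; take the origin at the lower-left of the bounding box.
Rectangular body: 2.2 × 4.2, A = 9.24 in², y = 2.1 in, Ī = 13.5828 in⁴.
Semicircular cap: semicircle r = 1.1, A = 1.90066 in², y = 4.66685 in, Ī = 0.160695 in⁴.
Centroid: ȳ = ΣA·y / ΣA = 2.53792 in.
Transfer each piece to the horizontal centroidal axis using Ī + A·d² with d = y − 2.53792:
  rectangular body: d = -0.437921 in → contributes +15.3548 in⁴
  semicircular cap: d = 2.12893 in → contributes +8.77519 in⁴
Total I = 24.13 in⁴.
Extreme fibre distance c = 2.76208 in; S = I/c = 8.73617 in³.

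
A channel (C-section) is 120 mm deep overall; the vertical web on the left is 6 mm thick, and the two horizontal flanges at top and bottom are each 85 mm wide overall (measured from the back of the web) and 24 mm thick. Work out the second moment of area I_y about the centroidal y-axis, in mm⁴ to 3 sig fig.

Decompose the section into non-overlapping parts with the origin at the bottom-left of its bounding rectangle.
Web: 6 × 120, A = 720 mm², x = 3 mm, Ī = 2 160 mm⁴.
Top flange (beyond web): 79 × 24, A = 1 896 mm², x = 45.5 mm, Ī = 986 078 mm⁴.
Bottom flange (beyond web): 79 × 24, A = 1 896 mm², x = 45.5 mm, Ī = 986 078 mm⁴.
Centroid: x̄ = ΣA·x / ΣA = 38.718 mm.
Transfer each piece to the centroidal y-axis using Ī + A·d² with d = x − 38.718:
  web: d = -35.718 mm → contributes +920 723 mm⁴
  top flange (beyond web): d = 6.7819 mm → contributes +1 073 283 mm⁴
  bottom flange (beyond web): d = 6.7819 mm → contributes +1 073 283 mm⁴
Total I = 3 067 289 mm⁴.

I_y ≈ 3.07 × 10⁶ mm⁴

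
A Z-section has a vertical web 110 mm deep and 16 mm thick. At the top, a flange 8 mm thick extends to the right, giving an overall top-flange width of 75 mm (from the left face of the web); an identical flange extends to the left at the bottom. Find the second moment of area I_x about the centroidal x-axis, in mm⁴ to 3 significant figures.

I_x ≈ 4.24 × 10⁶ mm⁴

Decompose the section into non-overlapping parts with the origin at the bottom-left of its bounding rectangle.
Web: 16 × 110, A = 1 760 mm², y = 55 mm, Ī = 1 774 667 mm⁴.
Top flange (beyond web): 59 × 8, A = 472 mm², y = 106 mm, Ī = 2517.3 mm⁴.
Bottom flange (beyond web): 59 × 8, A = 472 mm², y = 4 mm, Ī = 2517.3 mm⁴.
Centroid: ȳ = ΣA·y / ΣA = 55 mm.
Transfer each piece to the centroidal x-axis using Ī + A·d² with d = y − 55:
  web: d = 0 mm → contributes +1 774 667 mm⁴
  top flange (beyond web): d = 51 mm → contributes +1 230 189 mm⁴
  bottom flange (beyond web): d = -51 mm → contributes +1 230 189 mm⁴
Total I = 4 235 045 mm⁴.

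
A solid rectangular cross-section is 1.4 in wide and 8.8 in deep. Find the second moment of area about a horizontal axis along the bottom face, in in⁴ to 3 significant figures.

The section: 1.4 × 8.8, A = 12.32 in², y = 4.4 in, Ī = 79.505 in⁴.
Transfer it to a horizontal axis along the bottom face using Ī + A·d² with d = y − 0:
  the section: d = 4.4 in → contributes +318.02 in⁴
Total I = 318.02 in⁴.

I_base ≈ 318 in⁴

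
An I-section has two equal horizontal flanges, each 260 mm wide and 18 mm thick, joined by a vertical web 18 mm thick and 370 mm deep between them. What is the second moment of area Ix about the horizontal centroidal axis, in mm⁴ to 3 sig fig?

Ix ≈ 4.29 × 10⁸ mm⁴

Split into non-overlapping primitives; take the origin at the lower-left of the bounding box.
Bottom flange: 260 × 18, A = 4 680 mm², y = 9 mm, Ī = 126 360 mm⁴.
Web: 18 × 370, A = 6 660 mm², y = 203 mm, Ī = 75 979 500 mm⁴.
Top flange: 260 × 18, A = 4 680 mm², y = 397 mm, Ī = 126 360 mm⁴.
By symmetry the centroid is at mid-height, ȳ = 203 mm.
Transfer each piece to the horizontal centroidal axis using Ī + A·d² with d = y − 203:
  bottom flange: d = -194 mm → contributes +176 262 840 mm⁴
  web: d = 0 mm → contributes +75 979 500 mm⁴
  top flange: d = 194 mm → contributes +176 262 840 mm⁴
Total I = 428 505 180 mm⁴.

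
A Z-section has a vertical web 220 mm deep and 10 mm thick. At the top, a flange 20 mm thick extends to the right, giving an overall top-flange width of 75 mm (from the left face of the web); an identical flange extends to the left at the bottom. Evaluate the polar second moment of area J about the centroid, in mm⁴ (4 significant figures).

Break the section into simple shapes (no overlaps), measuring from the bottom-left corner of the bounding box.
Web: 10 × 220, A = 2 200 mm², y = 110 mm, Ī = 8 873 333 mm⁴.
Top flange (beyond web): 65 × 20, A = 1 300 mm², y = 210 mm, Ī = 43333.3 mm⁴.
Bottom flange (beyond web): 65 × 20, A = 1 300 mm², y = 10 mm, Ī = 43333.3 mm⁴.
Centroid: ȳ = ΣA·y / ΣA = 110 mm.
Transfer each piece to the centroidal x-axis using Ī + A·d² with d = y − 110:
  web: d = 0 mm → contributes +8 873 333 mm⁴
  top flange (beyond web): d = 100 mm → contributes +13 043 333 mm⁴
  bottom flange (beyond web): d = -100 mm → contributes +13 043 333 mm⁴
Total I = 34 960 000 mm⁴.
For the y-axis: x̄ = 70 mm.
Repeating about the centroidal y-axis gives I_y = 4 590 000 mm⁴.
Polar second moment: J = I_x + I_y = 39 550 000 mm⁴.

J ≈ 3.955 × 10⁷ mm⁴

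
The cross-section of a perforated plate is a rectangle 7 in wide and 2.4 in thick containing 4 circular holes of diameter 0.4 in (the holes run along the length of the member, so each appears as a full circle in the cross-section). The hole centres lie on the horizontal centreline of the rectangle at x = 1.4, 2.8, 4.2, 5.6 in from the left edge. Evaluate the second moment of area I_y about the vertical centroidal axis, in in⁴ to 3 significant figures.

Split into non-overlapping primitives; take the origin at the lower-left of the bounding box.
Plate: 7 × 2.4, A = 16.8 in², x = 3.5 in, Ī = 68.6 in⁴.
Hole 1 (subtracted): ⌀0.4, A = 0.12566 in², x = 1.4 in, Ī = 0.0012566 in⁴.
Hole 2 (subtracted): ⌀0.4, A = 0.12566 in², x = 2.8 in, Ī = 0.0012566 in⁴.
Hole 3 (subtracted): ⌀0.4, A = 0.12566 in², x = 4.2 in, Ī = 0.0012566 in⁴.
Hole 4 (subtracted): ⌀0.4, A = 0.12566 in², x = 5.6 in, Ī = 0.0012566 in⁴.
By symmetry the centroid is at mid-width, x̄ = 3.5 in.
Transfer each piece to the vertical centroidal axis using Ī + A·d² with d = x − 3.5:
  plate: d = 0 in → contributes +68.6 in⁴
  hole 1: d = -2.1 in → contributes −0.55543 in⁴
  hole 2: d = -0.7 in → contributes −0.062832 in⁴
  hole 3: d = 0.7 in → contributes −0.062832 in⁴
  hole 4: d = 2.1 in → contributes −0.55543 in⁴
Total I = 67.363 in⁴.

I_y ≈ 67.4 in⁴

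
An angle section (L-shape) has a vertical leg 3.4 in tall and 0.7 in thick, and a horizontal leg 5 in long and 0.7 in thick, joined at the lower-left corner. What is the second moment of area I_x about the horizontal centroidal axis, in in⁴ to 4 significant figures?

Decompose the section into non-overlapping parts with the origin at the bottom-left of its bounding rectangle.
Vertical leg: 0.7 × 3.4, A = 2.38 in², y = 1.7 in, Ī = 2.29273 in⁴.
Horizontal leg (remainder): 4.3 × 0.7, A = 3.01 in², y = 0.35 in, Ī = 0.122908 in⁴.
Centroid: ȳ = ΣA·y / ΣA = 0.946104 in.
Transfer each piece to the horizontal centroidal axis using Ī + A·d² with d = y − 0.946104:
  vertical leg: d = 0.753896 in → contributes +3.64543 in⁴
  horizontal leg (remainder): d = -0.596104 in → contributes +1.19248 in⁴
Total I = 4.83791 in⁴.

I_x ≈ 4.838 in⁴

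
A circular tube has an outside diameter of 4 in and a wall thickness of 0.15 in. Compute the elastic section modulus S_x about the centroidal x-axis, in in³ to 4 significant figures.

Treat the section as a set of non-overlapping primitives; coordinates are from the bounding-box lower-left.
Outer circle: ⌀4, A = 12.5664 in², y = 2 in, Ī = 12.5664 in⁴.
Bore (subtracted): ⌀3.7, A = 10.7521 in², y = 2 in, Ī = 9.19977 in⁴.
By symmetry the centroid is at mid-height, ȳ = 2 in.
All pieces are centred on the centroidal x-axis, so I = ΣĪ (holes subtracted) = 3.3666 in⁴.
Extreme fibre distance c = 2 in; S = I/c = 1.6833 in³.

S_x ≈ 1.683 in³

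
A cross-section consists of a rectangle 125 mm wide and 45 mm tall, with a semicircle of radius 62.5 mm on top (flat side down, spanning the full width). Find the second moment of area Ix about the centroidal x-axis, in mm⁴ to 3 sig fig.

Ix ≈ 9.68 × 10⁶ mm⁴

Decompose the section into non-overlapping parts with the origin at the bottom-left of its bounding rectangle.
Rectangular body: 125 × 45, A = 5 625 mm², y = 22.5 mm, Ī = 949 219 mm⁴.
Semicircular cap: semicircle r = 62.5, A = 6135.9 mm², y = 71.526 mm, Ī = 1 674 758 mm⁴.
Centroid: ȳ = ΣA·y / ΣA = 48.078 mm.
Transfer each piece to the centroidal x-axis using Ī + A·d² with d = y − 48.078:
  rectangular body: d = -25.578 mm → contributes +4 629 232 mm⁴
  semicircular cap: d = 23.448 mm → contributes +5 048 346 mm⁴
Total I = 9 677 577 mm⁴.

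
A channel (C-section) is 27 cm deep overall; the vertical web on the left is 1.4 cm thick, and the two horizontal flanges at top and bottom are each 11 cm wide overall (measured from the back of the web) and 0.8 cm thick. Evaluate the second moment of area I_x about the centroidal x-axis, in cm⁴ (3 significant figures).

I_x ≈ 4930 cm⁴

Treat the section as a set of non-overlapping primitives; coordinates are from the bounding-box lower-left.
Web: 1.4 × 27, A = 37.8 cm², y = 13.5 cm, Ī = 2296.4 cm⁴.
Top flange (beyond web): 9.6 × 0.8, A = 7.68 cm², y = 26.6 cm, Ī = 0.4096 cm⁴.
Bottom flange (beyond web): 9.6 × 0.8, A = 7.68 cm², y = 0.4 cm, Ī = 0.4096 cm⁴.
By symmetry the centroid is at mid-height, ȳ = 13.5 cm.
Transfer each piece to the centroidal x-axis using Ī + A·d² with d = y − 13.5:
  web: d = 0 cm → contributes +2296.4 cm⁴
  top flange (beyond web): d = 13.1 cm → contributes +1318.4 cm⁴
  bottom flange (beyond web): d = -13.1 cm → contributes +1318.4 cm⁴
Total I = 4933.1 cm⁴.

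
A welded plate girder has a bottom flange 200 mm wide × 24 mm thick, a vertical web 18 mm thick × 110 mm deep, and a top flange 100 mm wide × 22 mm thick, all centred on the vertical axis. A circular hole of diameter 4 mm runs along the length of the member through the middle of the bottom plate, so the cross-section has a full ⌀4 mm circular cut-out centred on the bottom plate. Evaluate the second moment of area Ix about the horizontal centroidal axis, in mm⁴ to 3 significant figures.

Ix ≈ 3.00 × 10⁷ mm⁴

Treat the section as a set of non-overlapping primitives; coordinates are from the bounding-box lower-left.
Bottom plate: 200 × 24, A = 4 800 mm², y = 12 mm, Ī = 230 400 mm⁴.
Web plate: 18 × 110, A = 1 980 mm², y = 79 mm, Ī = 1 996 500 mm⁴.
Top plate: 100 × 22, A = 2 200 mm², y = 145 mm, Ī = 88 733 mm⁴.
Hole (subtracted): ⌀4, A = 12.566 mm², y = 12 mm, Ī = 12.566 mm⁴.
Centroid: ȳ = ΣA·y / ΣA = 59.423 mm.
Transfer each piece to the horizontal centroidal axis using Ī + A·d² with d = y − 59.423:
  bottom plate: d = -47.423 mm → contributes +11 025 184 mm⁴
  web plate: d = 19.577 mm → contributes +2 755 375 mm⁴
  top plate: d = 85.577 mm → contributes +16 200 373 mm⁴
  hole: d = -47.423 mm → contributes −28 273 mm⁴
Total I = 29 952 659 mm⁴.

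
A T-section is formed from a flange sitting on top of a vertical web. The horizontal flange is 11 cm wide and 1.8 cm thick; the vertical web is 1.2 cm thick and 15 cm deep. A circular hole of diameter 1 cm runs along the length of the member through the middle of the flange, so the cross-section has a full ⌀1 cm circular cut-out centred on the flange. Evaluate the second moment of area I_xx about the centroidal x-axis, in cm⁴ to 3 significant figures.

I_xx ≈ 995 cm⁴

Decompose the section into non-overlapping parts with the origin at the bottom-left of its bounding rectangle.
Flange: 11 × 1.8, A = 19.8 cm², y = 15.9 cm, Ī = 5.346 cm⁴.
Web: 1.2 × 15, A = 18 cm², y = 7.5 cm, Ī = 337.5 cm⁴.
Hole (subtracted): ⌀1, A = 0.7854 cm², y = 15.9 cm, Ī = 0.049087 cm⁴.
Centroid: ȳ = ΣA·y / ΣA = 11.815 cm.
Transfer each piece to the centroidal x-axis using Ī + A·d² with d = y − 11.815:
  flange: d = 4.0849 cm → contributes +335.73 cm⁴
  web: d = -4.3151 cm → contributes +672.67 cm⁴
  hole: d = 4.0849 cm → contributes −13.154 cm⁴
Total I = 995.24 cm⁴.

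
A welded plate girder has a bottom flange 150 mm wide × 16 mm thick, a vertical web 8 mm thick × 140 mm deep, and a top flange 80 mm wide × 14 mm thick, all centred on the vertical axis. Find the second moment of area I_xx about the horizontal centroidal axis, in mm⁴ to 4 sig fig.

I_xx ≈ 2.094 × 10⁷ mm⁴

Break the section into simple shapes (no overlaps), measuring from the bottom-left corner of the bounding box.
Bottom plate: 150 × 16, A = 2 400 mm², y = 8 mm, Ī = 51 200 mm⁴.
Web plate: 8 × 140, A = 1 120 mm², y = 86 mm, Ī = 1 829 333 mm⁴.
Top plate: 80 × 14, A = 1 120 mm², y = 163 mm, Ī = 18293.3 mm⁴.
Centroid: ȳ = ΣA·y / ΣA = 64.2414 mm.
Transfer each piece to the horizontal centroidal axis using Ī + A·d² with d = y − 64.2414:
  bottom plate: d = -56.2414 mm → contributes +7 642 623 mm⁴
  web plate: d = 21.7586 mm → contributes +2 359 583 mm⁴
  top plate: d = 98.7586 mm → contributes +10 941 950 mm⁴
Total I = 20 944 156 mm⁴.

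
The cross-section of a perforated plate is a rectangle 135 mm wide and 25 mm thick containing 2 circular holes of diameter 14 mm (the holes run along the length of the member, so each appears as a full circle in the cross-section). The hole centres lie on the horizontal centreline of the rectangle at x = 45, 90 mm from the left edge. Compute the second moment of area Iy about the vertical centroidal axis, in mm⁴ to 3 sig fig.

Iy ≈ 4.97 × 10⁶ mm⁴

Decompose the section into non-overlapping parts with the origin at the bottom-left of its bounding rectangle.
Plate: 135 × 25, A = 3 375 mm², x = 67.5 mm, Ī = 5 125 781 mm⁴.
Hole 1 (subtracted): ⌀14, A = 153.94 mm², x = 45 mm, Ī = 1885.7 mm⁴.
Hole 2 (subtracted): ⌀14, A = 153.94 mm², x = 90 mm, Ī = 1885.7 mm⁴.
By symmetry the centroid is at mid-width, x̄ = 67.5 mm.
Transfer each piece to the vertical centroidal axis using Ī + A·d² with d = x − 67.5:
  plate: d = 0 mm → contributes +5 125 781 mm⁴
  hole 1: d = -22.5 mm → contributes −79 817 mm⁴
  hole 2: d = 22.5 mm → contributes −79 817 mm⁴
Total I = 4 966 148 mm⁴.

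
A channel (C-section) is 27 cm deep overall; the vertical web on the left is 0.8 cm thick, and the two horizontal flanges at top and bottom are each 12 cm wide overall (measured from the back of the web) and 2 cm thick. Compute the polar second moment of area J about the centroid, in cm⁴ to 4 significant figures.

Break the section into simple shapes (no overlaps), measuring from the bottom-left corner of the bounding box.
Web: 0.8 × 27, A = 21.6 cm², y = 13.5 cm, Ī = 1312.2 cm⁴.
Top flange (beyond web): 11.2 × 2, A = 22.4 cm², y = 26 cm, Ī = 7.46667 cm⁴.
Bottom flange (beyond web): 11.2 × 2, A = 22.4 cm², y = 1 cm, Ī = 7.46667 cm⁴.
By symmetry the centroid is at mid-height, ȳ = 13.5 cm.
Transfer each piece to the centroidal x-axis using Ī + A·d² with d = y − 13.5:
  web: d = 0 cm → contributes +1312.2 cm⁴
  top flange (beyond web): d = 12.5 cm → contributes +3507.47 cm⁴
  bottom flange (beyond web): d = -12.5 cm → contributes +3507.47 cm⁴
Total I = 8327.13 cm⁴.
For the y-axis: x̄ = 4.44819 cm.
Repeating about the centroidal y-axis gives I_y = 994.107 cm⁴.
Polar second moment: J = I_x + I_y = 9321.24 cm⁴.

J ≈ 9321 cm⁴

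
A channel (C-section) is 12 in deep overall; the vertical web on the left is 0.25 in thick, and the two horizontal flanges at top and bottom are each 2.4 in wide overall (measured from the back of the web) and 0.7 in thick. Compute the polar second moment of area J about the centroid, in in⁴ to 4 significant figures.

Break the section into simple shapes (no overlaps), measuring from the bottom-left corner of the bounding box.
Web: 0.25 × 12, A = 3 in², y = 6 in, Ī = 36 in⁴.
Top flange (beyond web): 2.15 × 0.7, A = 1.505 in², y = 11.65 in, Ī = 0.0614542 in⁴.
Bottom flange (beyond web): 2.15 × 0.7, A = 1.505 in², y = 0.35 in, Ī = 0.0614542 in⁴.
By symmetry the centroid is at mid-height, ȳ = 6 in.
Transfer each piece to the centroidal x-axis using Ī + A·d² with d = y − 6:
  web: d = 0 in → contributes +36 in⁴
  top flange (beyond web): d = 5.65 in → contributes +48.1048 in⁴
  bottom flange (beyond web): d = -5.65 in → contributes +48.1048 in⁴
Total I = 132.21 in⁴.
For the y-axis: x̄ = 0.725998 in.
Repeating about the centroidal y-axis gives I_y = 3.3387 in⁴.
Polar second moment: J = I_x + I_y = 135.548 in⁴.

J ≈ 135.5 in⁴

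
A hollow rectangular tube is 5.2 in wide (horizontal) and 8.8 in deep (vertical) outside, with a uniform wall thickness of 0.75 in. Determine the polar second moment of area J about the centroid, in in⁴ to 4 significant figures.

J ≈ 247.7 in⁴

Decompose the section into non-overlapping parts with the origin at the bottom-left of its bounding rectangle.
Outer rectangle: 5.2 × 8.8, A = 45.76 in², y = 4.4 in, Ī = 295.305 in⁴.
Inner void (subtracted): 3.7 × 7.3, A = 27.01 in², y = 4.4 in, Ī = 119.947 in⁴.
By symmetry the centroid is at mid-height, ȳ = 4.4 in.
All pieces are centred on the centroidal x-axis, so I = ΣĪ (holes subtracted) = 175.358 in⁴.
Repeating about the centroidal y-axis gives I_y = 72.2986 in⁴.
Polar second moment: J = I_x + I_y = 247.656 in⁴.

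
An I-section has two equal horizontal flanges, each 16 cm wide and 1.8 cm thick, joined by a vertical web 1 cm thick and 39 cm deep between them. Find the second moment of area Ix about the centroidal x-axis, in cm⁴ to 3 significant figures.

Ix ≈ 2.89 × 10⁴ cm⁴

Treat the section as a set of non-overlapping primitives; coordinates are from the bounding-box lower-left.
Bottom flange: 16 × 1.8, A = 28.8 cm², y = 0.9 cm, Ī = 7.776 cm⁴.
Web: 1 × 39, A = 39 cm², y = 21.3 cm, Ī = 4943.3 cm⁴.
Top flange: 16 × 1.8, A = 28.8 cm², y = 41.7 cm, Ī = 7.776 cm⁴.
By symmetry the centroid is at mid-height, ȳ = 21.3 cm.
Transfer each piece to the centroidal x-axis using Ī + A·d² with d = y − 21.3:
  bottom flange: d = -20.4 cm → contributes +11 993 cm⁴
  web: d = 0 cm → contributes +4943.3 cm⁴
  top flange: d = 20.4 cm → contributes +11 993 cm⁴
Total I = 28 930 cm⁴.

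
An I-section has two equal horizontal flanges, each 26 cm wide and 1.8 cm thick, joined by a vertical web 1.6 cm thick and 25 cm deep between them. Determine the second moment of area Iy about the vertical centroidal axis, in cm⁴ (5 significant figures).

Decompose the section into non-overlapping parts with the origin at the bottom-left of its bounding rectangle.
Bottom flange: 26 × 1.8, A = 46.8 cm², x = 13 cm, Ī = 2636.4 cm⁴.
Web: 1.6 × 25, A = 40 cm², x = 13 cm, Ī = 8.533333 cm⁴.
Top flange: 26 × 1.8, A = 46.8 cm², x = 13 cm, Ī = 2636.4 cm⁴.
By symmetry the centroid is at mid-width, x̄ = 13 cm.
All pieces are centred on the vertical centroidal axis, so I = ΣĪ = 5281.333 cm⁴.

Iy ≈ 5281.3 cm⁴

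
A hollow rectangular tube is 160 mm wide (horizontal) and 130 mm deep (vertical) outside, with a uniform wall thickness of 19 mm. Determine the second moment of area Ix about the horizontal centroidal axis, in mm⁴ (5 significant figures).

Decompose the section into non-overlapping parts with the origin at the bottom-left of its bounding rectangle.
Outer rectangle: 160 × 130, A = 20 800 mm², y = 65 mm, Ī = 29 293 333 mm⁴.
Inner void (subtracted): 122 × 92, A = 11 224 mm², y = 65 mm, Ī = 7 916 661 mm⁴.
By symmetry the centroid is at mid-height, ȳ = 65 mm.
All pieces are centred on the horizontal centroidal axis, so I = ΣĪ (holes subtracted) = 21 376 672 mm⁴.

Ix ≈ 2.1377 × 10⁷ mm⁴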